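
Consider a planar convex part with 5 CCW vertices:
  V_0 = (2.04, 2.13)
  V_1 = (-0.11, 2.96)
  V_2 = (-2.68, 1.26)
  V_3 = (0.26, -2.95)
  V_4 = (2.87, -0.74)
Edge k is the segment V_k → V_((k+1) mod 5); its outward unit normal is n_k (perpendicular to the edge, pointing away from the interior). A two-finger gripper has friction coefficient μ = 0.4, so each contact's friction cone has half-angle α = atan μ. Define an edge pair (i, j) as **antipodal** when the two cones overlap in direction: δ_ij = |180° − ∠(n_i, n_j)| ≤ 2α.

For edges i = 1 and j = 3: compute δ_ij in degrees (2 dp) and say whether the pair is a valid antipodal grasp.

δ = 6.77°, valid

α = atan 0.4 = 21.80°;  2α = 43.60°
edge 1: e_1 = (-2.57, -1.70);  n_1 = (-0.5517, +0.8340)
edge 3: e_3 = (+2.61, +2.21);  n_3 = (+0.6462, -0.7632)
∠(n_1, n_3) = 173.23°
δ = |180° − 173.23°| = 6.77°
6.77° ≤ 2α = 43.60°  →  valid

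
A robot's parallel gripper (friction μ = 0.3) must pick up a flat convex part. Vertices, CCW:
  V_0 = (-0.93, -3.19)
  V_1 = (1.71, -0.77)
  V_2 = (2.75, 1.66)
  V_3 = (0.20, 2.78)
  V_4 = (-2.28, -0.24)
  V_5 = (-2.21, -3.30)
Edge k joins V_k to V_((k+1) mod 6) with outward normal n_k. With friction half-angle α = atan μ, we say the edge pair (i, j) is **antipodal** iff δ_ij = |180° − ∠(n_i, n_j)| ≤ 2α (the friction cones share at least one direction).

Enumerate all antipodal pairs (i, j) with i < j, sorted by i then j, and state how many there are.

count = 4; pairs: (0,3), (1,3), (1,4), (2,5)

α = atan 0.3 = 16.70°;  2α = 33.40°
n_0 = (+0.6757, -0.7372)
n_1 = (+0.9193, -0.3935)
n_2 = (+0.4021, +0.9156)
n_3 = (-0.7728, +0.6346)
n_4 = (-0.9997, -0.0229)
n_5 = (+0.0856, -0.9963)
  (0,1): δ = 155.68°  ·
  (0,2): δ = 66.22°  ·
  (0,3): δ = 8.10°  ✓
  (0,4): δ = 48.80°  ·
  (0,5): δ = 142.40°  ·
  (1,2): δ = 90.54°  ·
  (1,3): δ = 16.22°  ✓
  (1,4): δ = 24.48°  ✓
  (1,5): δ = 118.08°  ·
  (2,3): δ = 105.68°  ·
  (2,4): δ = 64.98°  ·
  (2,5): δ = 28.62°  ✓
  (3,4): δ = 139.30°  ·
  (3,5): δ = 45.70°  ·
  (4,5): δ = 86.40°  ·
antipodal pairs: 4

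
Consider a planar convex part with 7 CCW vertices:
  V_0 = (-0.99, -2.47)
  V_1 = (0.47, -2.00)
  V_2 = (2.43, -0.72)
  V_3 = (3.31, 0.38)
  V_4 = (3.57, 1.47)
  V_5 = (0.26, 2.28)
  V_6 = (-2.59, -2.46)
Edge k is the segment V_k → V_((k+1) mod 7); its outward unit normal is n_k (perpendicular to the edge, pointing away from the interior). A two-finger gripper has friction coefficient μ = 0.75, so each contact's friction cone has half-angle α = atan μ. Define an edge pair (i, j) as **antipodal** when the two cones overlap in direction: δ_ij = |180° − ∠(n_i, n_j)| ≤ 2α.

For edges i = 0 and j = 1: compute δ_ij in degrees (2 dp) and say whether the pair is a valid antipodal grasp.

δ = 164.70°, invalid

α = atan 0.75 = 36.87°;  2α = 73.74°
edge 0: e_0 = (+1.46, +0.47);  n_0 = (+0.3064, -0.9519)
edge 1: e_1 = (+1.96, +1.28);  n_1 = (+0.5468, -0.8373)
∠(n_0, n_1) = 15.30°
δ = |180° − 15.30°| = 164.70°
164.70° > 2α = 73.74°  →  invalid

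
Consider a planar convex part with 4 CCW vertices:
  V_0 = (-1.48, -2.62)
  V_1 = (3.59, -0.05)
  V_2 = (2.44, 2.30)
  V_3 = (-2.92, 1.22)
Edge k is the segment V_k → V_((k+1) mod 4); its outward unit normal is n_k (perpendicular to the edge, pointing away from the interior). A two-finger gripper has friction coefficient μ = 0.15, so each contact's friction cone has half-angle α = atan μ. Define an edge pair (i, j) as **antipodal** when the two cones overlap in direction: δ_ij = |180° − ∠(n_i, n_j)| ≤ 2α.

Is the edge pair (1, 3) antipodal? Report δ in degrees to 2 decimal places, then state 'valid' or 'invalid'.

δ = 5.52°, valid

α = atan 0.15 = 8.53°;  2α = 17.06°
edge 1: e_1 = (-1.15, +2.35);  n_1 = (+0.8982, +0.4396)
edge 3: e_3 = (+1.44, -3.84);  n_3 = (-0.9363, -0.3511)
∠(n_1, n_3) = 174.48°
δ = |180° − 174.48°| = 5.52°
5.52° ≤ 2α = 17.06°  →  valid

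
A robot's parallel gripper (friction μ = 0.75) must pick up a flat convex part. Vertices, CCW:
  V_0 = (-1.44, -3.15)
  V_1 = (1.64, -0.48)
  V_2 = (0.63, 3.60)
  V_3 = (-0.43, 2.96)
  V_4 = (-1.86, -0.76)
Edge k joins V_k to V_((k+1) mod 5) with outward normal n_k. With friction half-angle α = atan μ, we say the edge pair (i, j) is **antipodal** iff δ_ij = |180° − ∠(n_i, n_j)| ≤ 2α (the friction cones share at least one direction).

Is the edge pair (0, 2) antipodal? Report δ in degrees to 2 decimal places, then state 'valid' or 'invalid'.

α = atan 0.75 = 36.87°;  2α = 73.74°
edge 0: e_0 = (+3.08, +2.67);  n_0 = (+0.6550, -0.7556)
edge 2: e_2 = (-1.06, -0.64);  n_2 = (-0.5169, +0.8561)
∠(n_0, n_2) = 170.20°
δ = |180° − 170.20°| = 9.80°
9.80° ≤ 2α = 73.74°  →  valid

δ = 9.80°, valid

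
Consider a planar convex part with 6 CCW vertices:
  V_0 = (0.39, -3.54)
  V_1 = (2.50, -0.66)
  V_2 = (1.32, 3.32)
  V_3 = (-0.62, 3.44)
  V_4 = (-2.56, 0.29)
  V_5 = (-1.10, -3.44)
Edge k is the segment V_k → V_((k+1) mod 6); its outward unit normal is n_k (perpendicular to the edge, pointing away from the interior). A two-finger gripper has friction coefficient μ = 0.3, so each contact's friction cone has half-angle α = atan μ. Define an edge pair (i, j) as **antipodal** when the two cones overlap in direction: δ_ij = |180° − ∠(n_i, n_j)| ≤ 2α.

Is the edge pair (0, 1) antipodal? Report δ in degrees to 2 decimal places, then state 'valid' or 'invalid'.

δ = 127.26°, invalid

α = atan 0.3 = 16.70°;  2α = 33.40°
edge 0: e_0 = (+2.11, +2.88);  n_0 = (+0.8067, -0.5910)
edge 1: e_1 = (-1.18, +3.98);  n_1 = (+0.9587, +0.2843)
∠(n_0, n_1) = 52.74°
δ = |180° − 52.74°| = 127.26°
127.26° > 2α = 33.40°  →  invalid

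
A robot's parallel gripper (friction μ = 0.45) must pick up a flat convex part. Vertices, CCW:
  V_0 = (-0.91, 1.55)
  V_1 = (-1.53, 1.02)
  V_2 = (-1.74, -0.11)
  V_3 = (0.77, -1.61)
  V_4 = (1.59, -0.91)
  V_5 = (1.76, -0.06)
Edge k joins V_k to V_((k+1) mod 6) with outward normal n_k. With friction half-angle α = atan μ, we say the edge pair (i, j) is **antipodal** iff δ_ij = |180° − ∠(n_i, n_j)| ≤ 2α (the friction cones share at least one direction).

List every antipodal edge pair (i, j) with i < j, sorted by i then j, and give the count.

count = 5; pairs: (0,3), (0,4), (1,3), (1,4), (2,5)

α = atan 0.45 = 24.23°;  2α = 48.46°
n_0 = (-0.6498, +0.7601)
n_1 = (-0.9832, +0.1827)
n_2 = (-0.5130, -0.8584)
n_3 = (+0.6493, -0.7606)
n_4 = (+0.9806, -0.1961)
n_5 = (+0.5164, +0.8564)
  (0,1): δ = 141.05°  ·
  (0,2): δ = 71.39°  ·
  (0,3): δ = 0.04°  ✓
  (0,4): δ = 38.16°  ✓
  (0,5): δ = 108.39°  ·
  (1,2): δ = 110.34°  ·
  (1,3): δ = 38.99°  ✓
  (1,4): δ = 0.78°  ✓
  (1,5): δ = 69.44°  ·
  (2,3): δ = 108.65°  ·
  (2,4): δ = 70.45°  ·
  (2,5): δ = 0.23°  ✓
  (3,4): δ = 141.80°  ·
  (3,5): δ = 71.58°  ·
  (4,5): δ = 109.78°  ·
antipodal pairs: 5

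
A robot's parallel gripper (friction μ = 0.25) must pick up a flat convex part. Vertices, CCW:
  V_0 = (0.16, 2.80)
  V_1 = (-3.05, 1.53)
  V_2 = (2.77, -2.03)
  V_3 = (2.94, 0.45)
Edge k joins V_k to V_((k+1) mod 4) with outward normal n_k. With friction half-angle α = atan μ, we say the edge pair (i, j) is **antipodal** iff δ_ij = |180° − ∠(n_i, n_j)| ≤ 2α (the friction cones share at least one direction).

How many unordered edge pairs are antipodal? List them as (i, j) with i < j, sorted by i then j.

α = atan 0.25 = 14.04°;  2α = 28.07°
n_0 = (-0.3679, +0.9299)
n_1 = (-0.5218, -0.8531)
n_2 = (+0.9977, -0.0684)
n_3 = (+0.6456, +0.7637)
  (0,1): δ = 53.04°  ·
  (0,2): δ = 64.49°  ·
  (0,3): δ = 118.21°  ·
  (1,2): δ = 62.47°  ·
  (1,3): δ = 8.76°  ✓
  (2,3): δ = 126.29°  ·
antipodal pairs: 1

count = 1; pairs: (1,3)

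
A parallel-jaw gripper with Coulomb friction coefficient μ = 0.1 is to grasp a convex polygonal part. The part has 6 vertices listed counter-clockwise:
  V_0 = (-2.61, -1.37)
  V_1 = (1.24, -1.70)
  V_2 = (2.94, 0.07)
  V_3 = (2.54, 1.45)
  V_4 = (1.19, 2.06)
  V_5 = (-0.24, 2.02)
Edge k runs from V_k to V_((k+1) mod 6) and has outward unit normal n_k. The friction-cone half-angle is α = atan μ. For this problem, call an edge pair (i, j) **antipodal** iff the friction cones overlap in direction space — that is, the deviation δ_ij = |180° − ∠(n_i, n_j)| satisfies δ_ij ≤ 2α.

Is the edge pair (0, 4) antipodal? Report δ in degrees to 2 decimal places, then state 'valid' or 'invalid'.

δ = 6.50°, valid

α = atan 0.1 = 5.71°;  2α = 11.42°
edge 0: e_0 = (+3.85, -0.33);  n_0 = (-0.0854, -0.9963)
edge 4: e_4 = (-1.43, -0.04);  n_4 = (-0.0280, +0.9996)
∠(n_0, n_4) = 173.50°
δ = |180° − 173.50°| = 6.50°
6.50° ≤ 2α = 11.42°  →  valid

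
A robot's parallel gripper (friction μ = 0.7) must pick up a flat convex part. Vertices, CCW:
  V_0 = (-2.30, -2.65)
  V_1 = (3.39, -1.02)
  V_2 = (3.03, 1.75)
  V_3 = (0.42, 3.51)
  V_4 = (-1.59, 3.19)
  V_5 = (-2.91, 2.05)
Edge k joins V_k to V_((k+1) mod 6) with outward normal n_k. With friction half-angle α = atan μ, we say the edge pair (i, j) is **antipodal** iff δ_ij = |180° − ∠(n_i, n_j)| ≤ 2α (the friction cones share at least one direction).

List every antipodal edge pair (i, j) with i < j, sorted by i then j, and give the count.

α = atan 0.7 = 34.99°;  2α = 69.98°
n_0 = (+0.2754, -0.9613)
n_1 = (+0.9917, +0.1289)
n_2 = (+0.5591, +0.8291)
n_3 = (-0.1572, +0.9876)
n_4 = (-0.6536, +0.7568)
n_5 = (-0.9917, -0.1287)
  (0,1): δ = 98.58°  ·
  (0,2): δ = 49.98°  ✓
  (0,3): δ = 6.94°  ✓
  (0,4): δ = 24.83°  ✓
  (0,5): δ = 81.41°  ·
  (1,2): δ = 131.40°  ·
  (1,3): δ = 88.36°  ·
  (1,4): δ = 56.59°  ✓
  (1,5): δ = 0.01°  ✓
  (2,3): δ = 136.96°  ·
  (2,4): δ = 105.19°  ·
  (2,5): δ = 48.61°  ✓
  (3,4): δ = 148.23°  ·
  (3,5): δ = 91.65°  ·
  (4,5): δ = 123.42°  ·
antipodal pairs: 6

count = 6; pairs: (0,2), (0,3), (0,4), (1,4), (1,5), (2,5)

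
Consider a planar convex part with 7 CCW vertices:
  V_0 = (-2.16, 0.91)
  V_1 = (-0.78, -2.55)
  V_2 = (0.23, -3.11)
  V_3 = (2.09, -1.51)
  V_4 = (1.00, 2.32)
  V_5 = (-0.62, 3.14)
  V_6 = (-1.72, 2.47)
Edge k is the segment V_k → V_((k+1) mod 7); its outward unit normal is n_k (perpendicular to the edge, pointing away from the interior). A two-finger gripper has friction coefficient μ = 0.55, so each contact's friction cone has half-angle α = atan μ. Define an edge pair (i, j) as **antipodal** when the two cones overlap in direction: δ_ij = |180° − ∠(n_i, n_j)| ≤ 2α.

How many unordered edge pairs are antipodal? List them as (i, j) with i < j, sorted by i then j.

α = atan 0.55 = 28.81°;  2α = 57.62°
n_0 = (-0.9288, -0.3705)
n_1 = (-0.4849, -0.8746)
n_2 = (+0.6521, -0.7581)
n_3 = (+0.9618, +0.2737)
n_4 = (+0.4516, +0.8922)
n_5 = (-0.5202, +0.8540)
n_6 = (-0.9624, +0.2715)
  (0,1): δ = 140.75°  ·
  (0,2): δ = 71.04°  ·
  (0,3): δ = 5.86°  ✓
  (0,4): δ = 41.41°  ✓
  (0,5): δ = 99.60°  ·
  (0,6): δ = 142.50°  ·
  (1,2): δ = 110.29°  ·
  (1,3): δ = 45.11°  ✓
  (1,4): δ = 2.16°  ✓
  (1,5): δ = 60.35°  ·
  (1,6): δ = 103.26°  ·
  (2,3): δ = 114.82°  ·
  (2,4): δ = 67.55°  ·
  (2,5): δ = 9.36°  ✓
  (2,6): δ = 33.55°  ✓
  (3,4): δ = 132.73°  ·
  (3,5): δ = 74.54°  ·
  (3,6): δ = 31.64°  ✓
  (4,5): δ = 121.81°  ·
  (4,6): δ = 78.90°  ·
  (5,6): δ = 137.10°  ·
antipodal pairs: 7

count = 7; pairs: (0,3), (0,4), (1,3), (1,4), (2,5), (2,6), (3,6)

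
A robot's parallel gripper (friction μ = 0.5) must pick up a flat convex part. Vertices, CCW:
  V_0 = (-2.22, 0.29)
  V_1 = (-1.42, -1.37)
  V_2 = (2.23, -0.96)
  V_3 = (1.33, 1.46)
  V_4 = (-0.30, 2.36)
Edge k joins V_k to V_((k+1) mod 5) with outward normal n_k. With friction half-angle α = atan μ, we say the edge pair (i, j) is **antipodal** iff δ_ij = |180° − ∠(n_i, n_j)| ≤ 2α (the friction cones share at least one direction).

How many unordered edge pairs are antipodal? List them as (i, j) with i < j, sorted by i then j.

α = atan 0.5 = 26.57°;  2α = 53.13°
n_0 = (-0.9008, -0.4341)
n_1 = (+0.1116, -0.9938)
n_2 = (+0.9373, +0.3486)
n_3 = (+0.4834, +0.8754)
n_4 = (-0.7332, +0.6800)
  (0,1): δ = 109.32°  ·
  (0,2): δ = 5.33°  ✓
  (0,3): δ = 35.36°  ✓
  (0,4): δ = 111.42°  ·
  (1,2): δ = 76.01°  ·
  (1,3): δ = 35.31°  ✓
  (1,4): δ = 40.74°  ✓
  (2,3): δ = 139.31°  ·
  (2,4): δ = 63.25°  ·
  (3,4): δ = 103.94°  ·
antipodal pairs: 4

count = 4; pairs: (0,2), (0,3), (1,3), (1,4)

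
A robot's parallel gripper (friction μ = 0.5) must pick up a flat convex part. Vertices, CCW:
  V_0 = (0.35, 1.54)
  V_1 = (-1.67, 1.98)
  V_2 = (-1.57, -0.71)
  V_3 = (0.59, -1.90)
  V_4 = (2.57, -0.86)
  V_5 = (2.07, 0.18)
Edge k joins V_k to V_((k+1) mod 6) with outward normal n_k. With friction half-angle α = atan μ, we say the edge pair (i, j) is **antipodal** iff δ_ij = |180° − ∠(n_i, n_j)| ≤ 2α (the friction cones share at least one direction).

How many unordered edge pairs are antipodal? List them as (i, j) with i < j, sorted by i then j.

count = 6; pairs: (0,2), (0,3), (1,4), (1,5), (2,4), (2,5)

α = atan 0.5 = 26.57°;  2α = 53.13°
n_0 = (+0.2128, +0.9771)
n_1 = (-0.9993, -0.0371)
n_2 = (-0.4825, -0.8759)
n_3 = (+0.4650, -0.8853)
n_4 = (+0.9013, +0.4333)
n_5 = (+0.6202, +0.7844)
  (0,1): δ = 75.58°  ·
  (0,2): δ = 16.56°  ✓
  (0,3): δ = 40.00°  ✓
  (0,4): δ = 127.97°  ·
  (0,5): δ = 153.95°  ·
  (1,2): δ = 120.98°  ·
  (1,3): δ = 64.42°  ·
  (1,4): δ = 23.55°  ✓
  (1,5): δ = 49.54°  ✓
  (2,3): δ = 123.44°  ·
  (2,4): δ = 35.47°  ✓
  (2,5): δ = 9.48°  ✓
  (3,4): δ = 92.03°  ·
  (3,5): δ = 66.04°  ·
  (4,5): δ = 154.01°  ·
antipodal pairs: 6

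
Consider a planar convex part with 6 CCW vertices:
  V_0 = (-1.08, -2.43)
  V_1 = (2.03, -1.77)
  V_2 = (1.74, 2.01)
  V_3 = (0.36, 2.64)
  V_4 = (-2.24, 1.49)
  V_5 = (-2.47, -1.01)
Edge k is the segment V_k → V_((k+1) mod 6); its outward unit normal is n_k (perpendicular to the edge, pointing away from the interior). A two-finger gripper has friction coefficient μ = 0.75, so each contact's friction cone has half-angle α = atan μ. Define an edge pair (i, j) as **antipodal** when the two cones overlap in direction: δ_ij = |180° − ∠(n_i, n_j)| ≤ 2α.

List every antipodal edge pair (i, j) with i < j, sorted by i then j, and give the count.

count = 9; pairs: (0,2), (0,3), (0,4), (1,3), (1,4), (1,5), (2,4), (2,5), (3,5)

α = atan 0.75 = 36.87°;  2α = 73.74°
n_0 = (+0.2076, -0.9782)
n_1 = (+0.9971, +0.0765)
n_2 = (+0.4153, +0.9097)
n_3 = (-0.4045, +0.9145)
n_4 = (-0.9958, +0.0916)
n_5 = (-0.7146, -0.6995)
  (0,1): δ = 97.59°  ·
  (0,2): δ = 36.52°  ✓
  (0,3): δ = 11.88°  ✓
  (0,4): δ = 72.76°  ✓
  (0,5): δ = 122.41°  ·
  (1,2): δ = 118.92°  ·
  (1,3): δ = 70.53°  ✓
  (1,4): δ = 9.64°  ✓
  (1,5): δ = 40.00°  ✓
  (2,3): δ = 131.60°  ·
  (2,4): δ = 70.72°  ✓
  (2,5): δ = 21.07°  ✓
  (3,4): δ = 119.12°  ·
  (3,5): δ = 69.47°  ✓
  (4,5): δ = 130.36°  ·
antipodal pairs: 9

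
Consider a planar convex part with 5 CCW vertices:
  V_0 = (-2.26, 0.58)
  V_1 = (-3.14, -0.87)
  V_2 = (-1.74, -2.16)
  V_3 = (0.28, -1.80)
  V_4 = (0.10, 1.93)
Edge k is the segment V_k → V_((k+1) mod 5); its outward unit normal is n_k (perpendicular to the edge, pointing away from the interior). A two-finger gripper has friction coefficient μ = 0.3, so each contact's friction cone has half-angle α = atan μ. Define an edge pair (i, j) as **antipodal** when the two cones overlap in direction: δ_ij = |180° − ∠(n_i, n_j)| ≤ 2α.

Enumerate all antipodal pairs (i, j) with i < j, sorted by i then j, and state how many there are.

count = 1; pairs: (2,4)

α = atan 0.3 = 16.70°;  2α = 33.40°
n_0 = (-0.8549, +0.5188)
n_1 = (-0.6776, -0.7354)
n_2 = (+0.1755, -0.9845)
n_3 = (+0.9988, +0.0482)
n_4 = (-0.4965, +0.8680)
  (0,1): δ = 101.40°  ·
  (0,2): δ = 48.64°  ·
  (0,3): δ = 34.02°  ·
  (0,4): δ = 151.02°  ·
  (1,2): δ = 127.24°  ·
  (1,3): δ = 44.58°  ·
  (1,4): δ = 72.43°  ·
  (2,3): δ = 97.34°  ·
  (2,4): δ = 19.67°  ✓
  (3,4): δ = 62.99°  ·
antipodal pairs: 1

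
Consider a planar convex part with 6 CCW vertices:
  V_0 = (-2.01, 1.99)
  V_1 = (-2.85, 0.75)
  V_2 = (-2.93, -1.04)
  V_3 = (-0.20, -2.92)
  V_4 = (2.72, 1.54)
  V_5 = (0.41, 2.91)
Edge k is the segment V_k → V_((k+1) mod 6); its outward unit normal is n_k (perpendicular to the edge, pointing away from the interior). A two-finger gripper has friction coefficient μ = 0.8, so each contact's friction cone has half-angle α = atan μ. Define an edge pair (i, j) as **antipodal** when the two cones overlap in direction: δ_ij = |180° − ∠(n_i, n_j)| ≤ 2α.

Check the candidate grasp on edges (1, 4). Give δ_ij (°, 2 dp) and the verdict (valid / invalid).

α = atan 0.8 = 38.66°;  2α = 77.32°
edge 1: e_1 = (-0.08, -1.79);  n_1 = (-0.9990, +0.0446)
edge 4: e_4 = (-2.31, +1.37);  n_4 = (+0.5101, +0.8601)
∠(n_1, n_4) = 118.11°
δ = |180° − 118.11°| = 61.89°
61.89° ≤ 2α = 77.32°  →  valid

δ = 61.89°, valid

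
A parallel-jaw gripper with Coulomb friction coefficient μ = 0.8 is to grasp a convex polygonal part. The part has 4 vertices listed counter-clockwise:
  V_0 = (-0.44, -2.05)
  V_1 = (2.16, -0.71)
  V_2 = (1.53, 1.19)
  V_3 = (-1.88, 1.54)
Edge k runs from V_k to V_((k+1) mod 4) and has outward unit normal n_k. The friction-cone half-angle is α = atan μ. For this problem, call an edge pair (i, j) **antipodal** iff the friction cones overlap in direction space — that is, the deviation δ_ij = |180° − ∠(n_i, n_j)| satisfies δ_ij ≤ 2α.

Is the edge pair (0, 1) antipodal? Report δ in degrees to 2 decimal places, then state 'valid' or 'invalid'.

δ = 98.92°, invalid

α = atan 0.8 = 38.66°;  2α = 77.32°
edge 0: e_0 = (+2.60, +1.34);  n_0 = (+0.4581, -0.8889)
edge 1: e_1 = (-0.63, +1.90);  n_1 = (+0.9492, +0.3147)
∠(n_0, n_1) = 81.08°
δ = |180° − 81.08°| = 98.92°
98.92° > 2α = 77.32°  →  invalid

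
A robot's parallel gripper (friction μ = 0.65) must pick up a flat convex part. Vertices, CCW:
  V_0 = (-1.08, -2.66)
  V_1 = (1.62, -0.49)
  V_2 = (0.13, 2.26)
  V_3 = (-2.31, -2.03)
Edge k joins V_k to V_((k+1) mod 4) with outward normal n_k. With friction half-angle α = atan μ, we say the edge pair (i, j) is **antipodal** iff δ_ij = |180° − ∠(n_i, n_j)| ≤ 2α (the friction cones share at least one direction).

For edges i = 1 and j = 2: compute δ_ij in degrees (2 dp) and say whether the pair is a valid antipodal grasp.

δ = 58.08°, valid

α = atan 0.65 = 33.02°;  2α = 66.05°
edge 1: e_1 = (-1.49, +2.75);  n_1 = (+0.8792, +0.4764)
edge 2: e_2 = (-2.44, -4.29);  n_2 = (-0.8692, +0.4944)
∠(n_1, n_2) = 121.92°
δ = |180° − 121.92°| = 58.08°
58.08° ≤ 2α = 66.05°  →  valid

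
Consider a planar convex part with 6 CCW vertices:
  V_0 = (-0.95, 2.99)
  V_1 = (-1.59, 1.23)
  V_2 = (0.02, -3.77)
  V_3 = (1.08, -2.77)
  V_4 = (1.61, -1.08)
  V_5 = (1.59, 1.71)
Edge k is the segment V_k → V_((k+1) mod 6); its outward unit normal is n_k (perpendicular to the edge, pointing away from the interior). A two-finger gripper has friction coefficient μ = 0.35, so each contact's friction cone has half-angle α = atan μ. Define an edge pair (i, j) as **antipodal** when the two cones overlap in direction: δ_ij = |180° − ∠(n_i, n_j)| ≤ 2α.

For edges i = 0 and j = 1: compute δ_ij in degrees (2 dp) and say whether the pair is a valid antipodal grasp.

δ = 142.17°, invalid

α = atan 0.35 = 19.29°;  2α = 38.58°
edge 0: e_0 = (-0.64, -1.76);  n_0 = (-0.9398, +0.3417)
edge 1: e_1 = (+1.61, -5.00);  n_1 = (-0.9519, -0.3065)
∠(n_0, n_1) = 37.83°
δ = |180° − 37.83°| = 142.17°
142.17° > 2α = 38.58°  →  invalid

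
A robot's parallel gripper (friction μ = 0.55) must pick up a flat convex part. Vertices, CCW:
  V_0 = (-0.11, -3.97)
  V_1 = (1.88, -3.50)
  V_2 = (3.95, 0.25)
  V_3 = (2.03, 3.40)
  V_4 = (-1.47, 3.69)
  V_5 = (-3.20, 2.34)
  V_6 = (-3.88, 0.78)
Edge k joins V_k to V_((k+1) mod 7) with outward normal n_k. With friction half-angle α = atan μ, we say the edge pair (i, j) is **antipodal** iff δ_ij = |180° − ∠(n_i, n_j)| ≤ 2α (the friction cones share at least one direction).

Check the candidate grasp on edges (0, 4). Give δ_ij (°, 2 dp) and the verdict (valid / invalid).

δ = 24.68°, valid

α = atan 0.55 = 28.81°;  2α = 57.62°
edge 0: e_0 = (+1.99, +0.47);  n_0 = (+0.2299, -0.9732)
edge 4: e_4 = (-1.73, -1.35);  n_4 = (-0.6152, +0.7884)
∠(n_0, n_4) = 155.32°
δ = |180° − 155.32°| = 24.68°
24.68° ≤ 2α = 57.62°  →  valid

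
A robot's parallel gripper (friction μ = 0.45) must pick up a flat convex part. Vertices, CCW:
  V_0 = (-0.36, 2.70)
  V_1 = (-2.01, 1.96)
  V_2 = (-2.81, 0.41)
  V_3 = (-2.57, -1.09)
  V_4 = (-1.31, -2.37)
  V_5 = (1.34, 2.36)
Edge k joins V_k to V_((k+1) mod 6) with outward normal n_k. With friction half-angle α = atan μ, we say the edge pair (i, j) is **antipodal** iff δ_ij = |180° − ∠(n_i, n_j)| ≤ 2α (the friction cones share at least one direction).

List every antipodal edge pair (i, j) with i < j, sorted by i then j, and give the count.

α = atan 0.45 = 24.23°;  2α = 48.46°
n_0 = (-0.4092, +0.9124)
n_1 = (-0.8886, +0.4586)
n_2 = (-0.9874, -0.1580)
n_3 = (-0.7127, -0.7015)
n_4 = (+0.8724, -0.4888)
n_5 = (+0.1961, +0.9806)
  (0,1): δ = 141.46°  ·
  (0,2): δ = 105.07°  ·
  (0,3): δ = 69.61°  ·
  (0,4): δ = 36.58°  ✓
  (0,5): δ = 144.53°  ·
  (1,2): δ = 143.61°  ·
  (1,3): δ = 108.15°  ·
  (1,4): δ = 1.96°  ✓
  (1,5): δ = 105.99°  ·
  (2,3): δ = 144.54°  ·
  (2,4): δ = 38.35°  ✓
  (2,5): δ = 69.60°  ·
  (3,4): δ = 73.81°  ·
  (3,5): δ = 34.14°  ✓
  (4,5): δ = 72.05°  ·
antipodal pairs: 4

count = 4; pairs: (0,4), (1,4), (2,4), (3,5)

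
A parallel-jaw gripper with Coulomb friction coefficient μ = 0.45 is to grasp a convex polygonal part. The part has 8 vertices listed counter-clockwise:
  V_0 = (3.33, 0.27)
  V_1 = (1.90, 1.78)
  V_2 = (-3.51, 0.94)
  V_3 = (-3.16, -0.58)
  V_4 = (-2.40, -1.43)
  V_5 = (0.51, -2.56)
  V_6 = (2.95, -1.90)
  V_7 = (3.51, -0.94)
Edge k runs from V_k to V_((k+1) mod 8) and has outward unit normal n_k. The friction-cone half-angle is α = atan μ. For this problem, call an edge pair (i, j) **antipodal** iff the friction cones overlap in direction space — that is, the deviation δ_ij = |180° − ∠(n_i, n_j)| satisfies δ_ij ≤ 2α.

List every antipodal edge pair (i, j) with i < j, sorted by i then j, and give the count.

α = atan 0.45 = 24.23°;  2α = 48.46°
n_0 = (+0.7261, +0.6876)
n_1 = (-0.1534, +0.9882)
n_2 = (-0.9745, -0.2244)
n_3 = (-0.7455, -0.6665)
n_4 = (-0.3620, -0.9322)
n_5 = (+0.2611, -0.9653)
n_6 = (+0.8638, -0.5039)
n_7 = (+0.9891, +0.1471)
  (0,1): δ = 124.62°  ·
  (0,2): δ = 30.47°  ✓
  (0,3): δ = 1.64°  ✓
  (0,4): δ = 25.34°  ✓
  (0,5): δ = 61.69°  ·
  (0,6): δ = 106.30°  ·
  (0,7): δ = 145.02°  ·
  (1,2): δ = 85.86°  ·
  (1,3): δ = 57.03°  ·
  (1,4): δ = 30.05°  ✓
  (1,5): δ = 6.31°  ✓
  (1,6): δ = 50.92°  ·
  (1,7): δ = 89.64°  ·
  (2,3): δ = 151.17°  ·
  (2,4): δ = 124.19°  ·
  (2,5): δ = 87.83°  ·
  (2,6): δ = 43.22°  ✓
  (2,7): δ = 4.51°  ✓
  (3,4): δ = 153.02°  ·
  (3,5): δ = 116.66°  ·
  (3,6): δ = 72.06°  ·
  (3,7): δ = 33.34°  ✓
  (4,5): δ = 143.64°  ·
  (4,6): δ = 99.03°  ·
  (4,7): δ = 60.32°  ·
  (5,6): δ = 135.39°  ·
  (5,7): δ = 96.67°  ·
  (6,7): δ = 141.28°  ·
antipodal pairs: 8

count = 8; pairs: (0,2), (0,3), (0,4), (1,4), (1,5), (2,6), (2,7), (3,7)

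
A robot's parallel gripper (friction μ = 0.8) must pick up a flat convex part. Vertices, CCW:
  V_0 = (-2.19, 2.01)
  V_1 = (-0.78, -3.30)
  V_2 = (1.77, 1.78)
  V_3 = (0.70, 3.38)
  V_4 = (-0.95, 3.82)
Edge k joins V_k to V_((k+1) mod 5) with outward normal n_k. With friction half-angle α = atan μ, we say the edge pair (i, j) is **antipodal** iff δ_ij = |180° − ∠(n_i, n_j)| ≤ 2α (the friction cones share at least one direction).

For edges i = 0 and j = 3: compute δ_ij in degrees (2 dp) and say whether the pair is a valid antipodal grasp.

δ = 60.20°, valid

α = atan 0.8 = 38.66°;  2α = 77.32°
edge 0: e_0 = (+1.41, -5.31);  n_0 = (-0.9665, -0.2566)
edge 3: e_3 = (-1.65, +0.44);  n_3 = (+0.2577, +0.9662)
∠(n_0, n_3) = 119.80°
δ = |180° − 119.80°| = 60.20°
60.20° ≤ 2α = 77.32°  →  valid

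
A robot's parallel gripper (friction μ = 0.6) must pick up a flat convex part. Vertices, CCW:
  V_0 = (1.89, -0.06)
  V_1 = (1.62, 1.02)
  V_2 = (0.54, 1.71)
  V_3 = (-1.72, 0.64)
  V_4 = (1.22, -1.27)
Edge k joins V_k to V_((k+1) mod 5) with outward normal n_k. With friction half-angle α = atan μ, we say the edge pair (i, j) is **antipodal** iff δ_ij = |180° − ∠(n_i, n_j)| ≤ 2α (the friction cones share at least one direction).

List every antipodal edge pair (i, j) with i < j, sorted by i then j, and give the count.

count = 4; pairs: (0,3), (1,3), (2,3), (2,4)

α = atan 0.6 = 30.96°;  2α = 61.93°
n_0 = (+0.9701, +0.2425)
n_1 = (+0.5384, +0.8427)
n_2 = (-0.4279, +0.9038)
n_3 = (-0.5448, -0.8386)
n_4 = (+0.8748, -0.4844)
  (0,1): δ = 136.61°  ·
  (0,2): δ = 78.70°  ·
  (0,3): δ = 42.95°  ✓
  (0,4): δ = 136.99°  ·
  (1,2): δ = 122.09°  ·
  (1,3): δ = 0.44°  ✓
  (1,4): δ = 93.60°  ·
  (2,3): δ = 58.35°  ✓
  (2,4): δ = 35.69°  ✓
  (3,4): δ = 85.96°  ·
antipodal pairs: 4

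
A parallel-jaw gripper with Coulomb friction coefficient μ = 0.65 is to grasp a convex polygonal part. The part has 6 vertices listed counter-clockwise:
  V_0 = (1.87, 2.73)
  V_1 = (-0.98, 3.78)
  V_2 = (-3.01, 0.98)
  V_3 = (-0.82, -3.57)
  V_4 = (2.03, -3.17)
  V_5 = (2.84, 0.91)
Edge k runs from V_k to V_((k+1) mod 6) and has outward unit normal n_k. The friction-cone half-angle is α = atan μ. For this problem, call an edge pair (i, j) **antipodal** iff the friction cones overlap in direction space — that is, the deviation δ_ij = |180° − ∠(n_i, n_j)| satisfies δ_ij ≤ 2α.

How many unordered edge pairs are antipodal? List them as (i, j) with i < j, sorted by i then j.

count = 7; pairs: (0,2), (0,3), (1,3), (1,4), (1,5), (2,4), (2,5)

α = atan 0.65 = 33.02°;  2α = 66.05°
n_0 = (+0.3457, +0.9383)
n_1 = (-0.8096, +0.5870)
n_2 = (-0.9011, -0.4337)
n_3 = (+0.1390, -0.9903)
n_4 = (+0.9809, -0.1947)
n_5 = (+0.8825, +0.4703)
  (0,1): δ = 105.72°  ·
  (0,2): δ = 44.07°  ✓
  (0,3): δ = 28.21°  ✓
  (0,4): δ = 99.00°  ·
  (0,5): δ = 138.28°  ·
  (1,2): δ = 118.36°  ·
  (1,3): δ = 46.07°  ✓
  (1,4): δ = 24.71°  ✓
  (1,5): δ = 64.00°  ✓
  (2,3): δ = 107.71°  ·
  (2,4): δ = 36.93°  ✓
  (2,5): δ = 2.35°  ✓
  (3,4): δ = 109.22°  ·
  (3,5): δ = 69.93°  ·
  (4,5): δ = 140.71°  ·
antipodal pairs: 7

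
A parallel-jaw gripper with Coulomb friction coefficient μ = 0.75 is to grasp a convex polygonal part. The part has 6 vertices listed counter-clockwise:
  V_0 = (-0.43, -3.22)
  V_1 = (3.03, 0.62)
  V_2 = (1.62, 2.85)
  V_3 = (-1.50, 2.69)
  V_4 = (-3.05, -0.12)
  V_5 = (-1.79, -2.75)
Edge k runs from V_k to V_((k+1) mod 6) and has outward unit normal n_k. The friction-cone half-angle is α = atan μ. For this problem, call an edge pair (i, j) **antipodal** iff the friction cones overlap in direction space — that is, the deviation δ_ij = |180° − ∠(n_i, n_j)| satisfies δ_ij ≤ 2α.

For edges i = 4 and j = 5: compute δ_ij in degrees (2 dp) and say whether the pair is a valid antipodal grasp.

δ = 134.66°, invalid

α = atan 0.75 = 36.87°;  2α = 73.74°
edge 4: e_4 = (+1.26, -2.63);  n_4 = (-0.9018, -0.4321)
edge 5: e_5 = (+1.36, -0.47);  n_5 = (-0.3266, -0.9452)
∠(n_4, n_5) = 45.34°
δ = |180° − 45.34°| = 134.66°
134.66° > 2α = 73.74°  →  invalid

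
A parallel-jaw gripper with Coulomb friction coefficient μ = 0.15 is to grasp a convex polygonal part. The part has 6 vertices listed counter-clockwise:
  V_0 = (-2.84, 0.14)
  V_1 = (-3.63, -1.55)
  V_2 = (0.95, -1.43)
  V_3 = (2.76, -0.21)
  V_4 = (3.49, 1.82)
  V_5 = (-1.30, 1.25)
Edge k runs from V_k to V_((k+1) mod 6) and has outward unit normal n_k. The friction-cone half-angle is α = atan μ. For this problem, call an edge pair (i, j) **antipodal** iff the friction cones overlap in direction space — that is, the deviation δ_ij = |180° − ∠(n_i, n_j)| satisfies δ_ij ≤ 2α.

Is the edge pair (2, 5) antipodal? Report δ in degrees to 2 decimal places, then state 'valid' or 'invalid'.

δ = 1.80°, valid

α = atan 0.15 = 8.53°;  2α = 17.06°
edge 2: e_2 = (+1.81, +1.22);  n_2 = (+0.5589, -0.8292)
edge 5: e_5 = (-1.54, -1.11);  n_5 = (-0.5847, +0.8112)
∠(n_2, n_5) = 178.20°
δ = |180° − 178.20°| = 1.80°
1.80° ≤ 2α = 17.06°  →  valid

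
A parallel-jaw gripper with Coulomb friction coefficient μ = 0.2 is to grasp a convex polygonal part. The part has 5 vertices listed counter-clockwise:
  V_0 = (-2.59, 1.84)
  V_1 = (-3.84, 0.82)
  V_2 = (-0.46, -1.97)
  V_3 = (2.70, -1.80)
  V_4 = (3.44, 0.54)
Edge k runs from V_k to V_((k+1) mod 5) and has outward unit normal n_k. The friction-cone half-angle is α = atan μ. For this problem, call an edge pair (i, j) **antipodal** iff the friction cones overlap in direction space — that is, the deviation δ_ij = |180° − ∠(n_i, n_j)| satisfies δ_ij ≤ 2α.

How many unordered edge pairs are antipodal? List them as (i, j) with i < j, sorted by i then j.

count = 1; pairs: (2,4)

α = atan 0.2 = 11.31°;  2α = 22.62°
n_0 = (-0.6322, +0.7748)
n_1 = (-0.6366, -0.7712)
n_2 = (+0.0537, -0.9986)
n_3 = (+0.9535, -0.3015)
n_4 = (+0.2107, +0.9775)
  (0,1): δ = 78.75°  ·
  (0,2): δ = 36.14°  ·
  (0,3): δ = 33.24°  ·
  (0,4): δ = 128.62°  ·
  (1,2): δ = 137.38°  ·
  (1,3): δ = 68.01°  ·
  (1,4): δ = 27.37°  ·
  (2,3): δ = 110.63°  ·
  (2,4): δ = 15.25°  ✓
  (3,4): δ = 84.62°  ·
antipodal pairs: 1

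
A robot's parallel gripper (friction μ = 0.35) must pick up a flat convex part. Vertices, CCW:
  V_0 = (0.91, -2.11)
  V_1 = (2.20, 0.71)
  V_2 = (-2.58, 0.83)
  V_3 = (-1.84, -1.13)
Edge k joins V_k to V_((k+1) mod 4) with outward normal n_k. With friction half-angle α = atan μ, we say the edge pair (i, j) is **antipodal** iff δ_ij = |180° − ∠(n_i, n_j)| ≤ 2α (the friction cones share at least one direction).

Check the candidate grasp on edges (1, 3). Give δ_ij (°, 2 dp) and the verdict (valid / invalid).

α = atan 0.35 = 19.29°;  2α = 38.58°
edge 1: e_1 = (-4.78, +0.12);  n_1 = (+0.0251, +0.9997)
edge 3: e_3 = (+2.75, -0.98);  n_3 = (-0.3357, -0.9420)
∠(n_1, n_3) = 161.82°
δ = |180° − 161.82°| = 18.18°
18.18° ≤ 2α = 38.58°  →  valid

δ = 18.18°, valid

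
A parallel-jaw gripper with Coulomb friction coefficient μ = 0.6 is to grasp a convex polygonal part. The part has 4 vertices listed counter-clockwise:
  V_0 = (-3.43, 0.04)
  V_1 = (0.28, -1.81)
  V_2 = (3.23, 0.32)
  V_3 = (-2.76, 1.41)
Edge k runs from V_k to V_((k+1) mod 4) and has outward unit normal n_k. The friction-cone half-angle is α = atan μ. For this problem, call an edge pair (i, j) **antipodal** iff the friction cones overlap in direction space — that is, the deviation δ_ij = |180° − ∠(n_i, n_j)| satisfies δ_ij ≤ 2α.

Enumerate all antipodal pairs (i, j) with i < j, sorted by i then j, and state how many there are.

count = 3; pairs: (0,2), (1,2), (1,3)

α = atan 0.6 = 30.96°;  2α = 61.93°
n_0 = (-0.4462, -0.8949)
n_1 = (+0.5854, -0.8108)
n_2 = (+0.1790, +0.9838)
n_3 = (-0.8983, +0.4393)
  (0,1): δ = 117.67°  ·
  (0,2): δ = 16.19°  ✓
  (0,3): δ = 90.44°  ·
  (1,2): δ = 46.14°  ✓
  (1,3): δ = 28.11°  ✓
  (2,3): δ = 105.75°  ·
antipodal pairs: 3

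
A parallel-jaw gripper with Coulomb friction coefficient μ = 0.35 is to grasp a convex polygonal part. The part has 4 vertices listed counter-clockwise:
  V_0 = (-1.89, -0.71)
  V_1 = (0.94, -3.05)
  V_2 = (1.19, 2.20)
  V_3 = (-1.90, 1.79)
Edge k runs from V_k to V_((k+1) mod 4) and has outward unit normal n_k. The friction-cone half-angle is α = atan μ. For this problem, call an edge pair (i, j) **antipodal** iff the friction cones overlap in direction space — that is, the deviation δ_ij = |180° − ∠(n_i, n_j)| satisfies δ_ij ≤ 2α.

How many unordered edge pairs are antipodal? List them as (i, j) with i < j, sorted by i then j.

α = atan 0.35 = 19.29°;  2α = 38.58°
n_0 = (-0.6372, -0.7707)
n_1 = (+0.9989, -0.0476)
n_2 = (-0.1315, +0.9913)
n_3 = (-1.0000, -0.0040)
  (0,1): δ = 53.14°  ·
  (0,2): δ = 47.14°  ·
  (0,3): δ = 129.82°  ·
  (1,2): δ = 79.72°  ·
  (1,3): δ = 2.96°  ✓
  (2,3): δ = 97.33°  ·
antipodal pairs: 1

count = 1; pairs: (1,3)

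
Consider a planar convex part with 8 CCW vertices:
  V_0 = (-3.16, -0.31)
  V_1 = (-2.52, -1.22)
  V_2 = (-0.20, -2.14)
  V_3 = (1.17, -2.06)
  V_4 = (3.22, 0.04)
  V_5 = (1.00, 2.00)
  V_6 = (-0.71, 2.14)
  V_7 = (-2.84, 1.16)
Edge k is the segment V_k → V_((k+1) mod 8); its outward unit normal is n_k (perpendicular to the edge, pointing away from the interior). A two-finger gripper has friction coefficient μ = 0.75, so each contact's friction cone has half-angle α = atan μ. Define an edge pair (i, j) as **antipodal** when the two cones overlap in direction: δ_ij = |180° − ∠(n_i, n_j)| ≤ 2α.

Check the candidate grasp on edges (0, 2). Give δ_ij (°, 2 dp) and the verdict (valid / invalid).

α = atan 0.75 = 36.87°;  2α = 73.74°
edge 0: e_0 = (+0.64, -0.91);  n_0 = (-0.8180, -0.5753)
edge 2: e_2 = (+1.37, +0.08);  n_2 = (+0.0583, -0.9983)
∠(n_0, n_2) = 58.22°
δ = |180° − 58.22°| = 121.78°
121.78° > 2α = 73.74°  →  invalid

δ = 121.78°, invalid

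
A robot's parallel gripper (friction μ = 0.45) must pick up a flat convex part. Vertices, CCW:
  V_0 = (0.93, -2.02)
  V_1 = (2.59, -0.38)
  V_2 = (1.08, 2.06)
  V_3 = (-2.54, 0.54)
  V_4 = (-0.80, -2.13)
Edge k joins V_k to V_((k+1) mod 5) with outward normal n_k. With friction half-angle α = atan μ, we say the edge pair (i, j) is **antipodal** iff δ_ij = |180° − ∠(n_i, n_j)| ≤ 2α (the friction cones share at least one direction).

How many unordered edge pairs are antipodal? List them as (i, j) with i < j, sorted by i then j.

count = 3; pairs: (0,2), (1,3), (2,4)

α = atan 0.45 = 24.23°;  2α = 48.46°
n_0 = (+0.7028, -0.7114)
n_1 = (+0.8503, +0.5262)
n_2 = (-0.3871, +0.9220)
n_3 = (-0.8378, -0.5460)
n_4 = (+0.0635, -0.9980)
  (0,1): δ = 102.90°  ·
  (0,2): δ = 21.88°  ✓
  (0,3): δ = 78.44°  ·
  (0,4): δ = 138.99°  ·
  (1,2): δ = 98.97°  ·
  (1,3): δ = 1.34°  ✓
  (1,4): δ = 61.89°  ·
  (2,3): δ = 79.69°  ·
  (2,4): δ = 19.14°  ✓
  (3,4): δ = 119.45°  ·
antipodal pairs: 3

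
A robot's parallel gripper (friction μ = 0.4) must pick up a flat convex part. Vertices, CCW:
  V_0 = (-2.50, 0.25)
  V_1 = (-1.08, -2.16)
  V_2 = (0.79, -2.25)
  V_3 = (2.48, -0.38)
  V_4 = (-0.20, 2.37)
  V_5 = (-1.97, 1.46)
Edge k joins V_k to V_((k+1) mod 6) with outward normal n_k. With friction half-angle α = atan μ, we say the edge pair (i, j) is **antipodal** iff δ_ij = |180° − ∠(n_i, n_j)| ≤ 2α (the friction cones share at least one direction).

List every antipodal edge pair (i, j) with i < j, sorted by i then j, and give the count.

α = atan 0.4 = 21.80°;  2α = 43.60°
n_0 = (-0.8616, -0.5076)
n_1 = (-0.0481, -0.9988)
n_2 = (+0.7419, -0.6705)
n_3 = (+0.7162, +0.6979)
n_4 = (-0.4572, +0.8893)
n_5 = (-0.9160, +0.4012)
  (0,1): δ = 123.26°  ·
  (0,2): δ = 72.61°  ·
  (0,3): δ = 13.75°  ✓
  (0,4): δ = 86.70°  ·
  (0,5): δ = 125.84°  ·
  (1,2): δ = 129.35°  ·
  (1,3): δ = 42.98°  ✓
  (1,4): δ = 29.96°  ✓
  (1,5): δ = 69.10°  ·
  (2,3): δ = 93.63°  ·
  (2,4): δ = 20.69°  ✓
  (2,5): δ = 18.45°  ✓
  (3,4): δ = 107.05°  ·
  (3,5): δ = 67.92°  ·
  (4,5): δ = 140.86°  ·
antipodal pairs: 5

count = 5; pairs: (0,3), (1,3), (1,4), (2,4), (2,5)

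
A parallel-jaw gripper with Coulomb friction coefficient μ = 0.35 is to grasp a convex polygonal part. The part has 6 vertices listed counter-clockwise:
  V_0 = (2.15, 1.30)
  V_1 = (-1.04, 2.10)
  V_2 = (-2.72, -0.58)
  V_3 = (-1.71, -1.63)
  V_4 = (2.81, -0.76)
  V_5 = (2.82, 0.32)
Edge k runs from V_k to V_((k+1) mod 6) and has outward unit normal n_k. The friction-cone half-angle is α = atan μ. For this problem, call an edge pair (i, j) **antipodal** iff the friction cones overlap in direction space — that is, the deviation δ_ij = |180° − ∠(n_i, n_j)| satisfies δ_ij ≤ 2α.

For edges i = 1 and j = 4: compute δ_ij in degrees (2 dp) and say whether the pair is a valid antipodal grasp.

δ = 31.55°, valid

α = atan 0.35 = 19.29°;  2α = 38.58°
edge 1: e_1 = (-1.68, -2.68);  n_1 = (-0.8473, +0.5311)
edge 4: e_4 = (+0.01, +1.08);  n_4 = (+1.0000, -0.0093)
∠(n_1, n_4) = 148.45°
δ = |180° − 148.45°| = 31.55°
31.55° ≤ 2α = 38.58°  →  valid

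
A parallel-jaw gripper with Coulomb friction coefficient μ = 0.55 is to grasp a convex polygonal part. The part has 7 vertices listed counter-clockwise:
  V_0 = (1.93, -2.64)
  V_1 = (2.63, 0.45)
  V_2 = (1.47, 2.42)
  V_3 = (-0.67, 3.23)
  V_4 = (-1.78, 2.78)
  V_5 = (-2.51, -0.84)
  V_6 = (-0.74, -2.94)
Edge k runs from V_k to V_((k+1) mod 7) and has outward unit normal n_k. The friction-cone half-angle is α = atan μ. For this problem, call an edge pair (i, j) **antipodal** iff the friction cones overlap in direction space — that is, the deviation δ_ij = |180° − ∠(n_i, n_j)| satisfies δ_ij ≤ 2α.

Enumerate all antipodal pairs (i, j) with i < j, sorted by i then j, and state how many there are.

count = 8; pairs: (0,3), (0,4), (0,5), (1,4), (1,5), (2,5), (2,6), (3,6)

α = atan 0.55 = 28.81°;  2α = 57.62°
n_0 = (+0.9753, -0.2209)
n_1 = (+0.8617, +0.5074)
n_2 = (+0.3540, +0.9352)
n_3 = (-0.3757, +0.9267)
n_4 = (-0.9803, +0.1977)
n_5 = (-0.7646, -0.6445)
n_6 = (+0.1117, -0.9937)
  (0,1): δ = 136.74°  ·
  (0,2): δ = 97.97°  ·
  (0,3): δ = 55.17°  ✓
  (0,4): δ = 1.36°  ✓
  (0,5): δ = 52.89°  ✓
  (0,6): δ = 109.18°  ·
  (1,2): δ = 141.22°  ·
  (1,3): δ = 98.42°  ·
  (1,4): δ = 41.89°  ✓
  (1,5): δ = 9.64°  ✓
  (1,6): δ = 65.92°  ·
  (2,3): δ = 137.20°  ·
  (2,4): δ = 80.67°  ·
  (2,5): δ = 29.14°  ✓
  (2,6): δ = 27.14°  ✓
  (3,4): δ = 123.47°  ·
  (3,5): δ = 71.94°  ·
  (3,6): δ = 15.66°  ✓
  (4,5): δ = 128.47°  ·
  (4,6): δ = 72.19°  ·
  (5,6): δ = 123.72°  ·
antipodal pairs: 8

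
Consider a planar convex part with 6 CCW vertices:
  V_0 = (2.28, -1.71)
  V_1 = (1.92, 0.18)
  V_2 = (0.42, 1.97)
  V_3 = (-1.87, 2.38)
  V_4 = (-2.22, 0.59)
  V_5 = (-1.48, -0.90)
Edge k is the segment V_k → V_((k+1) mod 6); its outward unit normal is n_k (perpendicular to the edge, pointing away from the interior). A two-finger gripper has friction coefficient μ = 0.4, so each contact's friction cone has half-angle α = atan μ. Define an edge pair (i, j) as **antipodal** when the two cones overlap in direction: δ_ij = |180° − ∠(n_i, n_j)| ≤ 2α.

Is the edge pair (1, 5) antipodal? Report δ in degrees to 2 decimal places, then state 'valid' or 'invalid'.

α = atan 0.4 = 21.80°;  2α = 43.60°
edge 1: e_1 = (-1.50, +1.79);  n_1 = (+0.7665, +0.6423)
edge 5: e_5 = (+3.76, -0.81);  n_5 = (-0.2106, -0.9776)
∠(n_1, n_5) = 142.12°
δ = |180° − 142.12°| = 37.88°
37.88° ≤ 2α = 43.60°  →  valid

δ = 37.88°, valid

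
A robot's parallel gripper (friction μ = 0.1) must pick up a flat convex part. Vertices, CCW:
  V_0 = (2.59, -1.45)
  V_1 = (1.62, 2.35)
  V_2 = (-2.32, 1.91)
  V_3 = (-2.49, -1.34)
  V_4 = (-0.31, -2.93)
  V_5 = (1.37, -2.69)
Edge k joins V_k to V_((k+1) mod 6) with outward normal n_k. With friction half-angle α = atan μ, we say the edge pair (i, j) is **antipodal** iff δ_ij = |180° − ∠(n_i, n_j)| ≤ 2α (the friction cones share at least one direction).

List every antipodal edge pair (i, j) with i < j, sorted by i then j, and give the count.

count = 1; pairs: (1,4)

α = atan 0.1 = 5.71°;  2α = 11.42°
n_0 = (+0.9689, +0.2473)
n_1 = (-0.1110, +0.9938)
n_2 = (-0.9986, +0.0522)
n_3 = (-0.5893, -0.8079)
n_4 = (+0.1414, -0.9899)
n_5 = (+0.7128, -0.7013)
  (0,1): δ = 97.95°  ·
  (0,2): δ = 17.31°  ·
  (0,3): δ = 39.57°  ·
  (0,4): δ = 83.81°  ·
  (0,5): δ = 121.15°  ·
  (1,2): δ = 99.37°  ·
  (1,3): δ = 42.48°  ·
  (1,4): δ = 1.76°  ✓
  (1,5): δ = 39.09°  ·
  (2,3): δ = 123.11°  ·
  (2,4): δ = 78.88°  ·
  (2,5): δ = 41.54°  ·
  (3,4): δ = 135.76°  ·
  (3,5): δ = 98.43°  ·
  (4,5): δ = 142.66°  ·
antipodal pairs: 1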